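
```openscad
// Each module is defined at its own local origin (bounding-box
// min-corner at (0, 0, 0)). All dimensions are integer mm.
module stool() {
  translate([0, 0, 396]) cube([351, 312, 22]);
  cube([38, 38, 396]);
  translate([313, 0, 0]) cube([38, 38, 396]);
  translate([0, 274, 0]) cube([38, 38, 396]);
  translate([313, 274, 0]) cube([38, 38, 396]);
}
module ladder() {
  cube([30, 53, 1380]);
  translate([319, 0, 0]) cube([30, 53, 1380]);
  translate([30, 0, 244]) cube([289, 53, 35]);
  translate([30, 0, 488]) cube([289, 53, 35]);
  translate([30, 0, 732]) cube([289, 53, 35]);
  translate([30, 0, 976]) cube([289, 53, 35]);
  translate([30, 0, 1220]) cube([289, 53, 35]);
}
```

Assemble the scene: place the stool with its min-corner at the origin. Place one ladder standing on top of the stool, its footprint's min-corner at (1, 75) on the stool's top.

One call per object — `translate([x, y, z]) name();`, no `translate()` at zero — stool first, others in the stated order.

stool();
translate([1, 75, 418]) ladder();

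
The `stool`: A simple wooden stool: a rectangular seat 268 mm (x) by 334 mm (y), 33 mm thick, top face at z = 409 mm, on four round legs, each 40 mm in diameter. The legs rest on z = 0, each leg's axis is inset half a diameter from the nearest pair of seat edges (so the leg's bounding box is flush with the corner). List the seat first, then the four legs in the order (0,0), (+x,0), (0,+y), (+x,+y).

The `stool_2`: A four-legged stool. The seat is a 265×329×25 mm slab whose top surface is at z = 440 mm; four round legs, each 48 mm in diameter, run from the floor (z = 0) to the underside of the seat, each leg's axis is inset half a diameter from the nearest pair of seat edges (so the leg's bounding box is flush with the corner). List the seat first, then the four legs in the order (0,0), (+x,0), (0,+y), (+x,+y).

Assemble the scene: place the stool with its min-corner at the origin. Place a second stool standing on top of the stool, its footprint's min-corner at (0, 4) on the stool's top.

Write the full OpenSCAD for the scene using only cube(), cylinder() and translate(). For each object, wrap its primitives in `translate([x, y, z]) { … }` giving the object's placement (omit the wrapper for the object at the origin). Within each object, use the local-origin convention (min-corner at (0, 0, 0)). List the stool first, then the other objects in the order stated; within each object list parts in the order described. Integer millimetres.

translate([0, 0, 376]) cube([268, 334, 33]);
translate([20, 20, 0]) cylinder(h = 376, r = 20);
translate([248, 20, 0]) cylinder(h = 376, r = 20);
translate([20, 314, 0]) cylinder(h = 376, r = 20);
translate([248, 314, 0]) cylinder(h = 376, r = 20);
translate([0, 4, 409]) {
  translate([0, 0, 415]) cube([265, 329, 25]);
  translate([24, 24, 0]) cylinder(h = 415, r = 24);
  translate([241, 24, 0]) cylinder(h = 415, r = 24);
  translate([24, 305, 0]) cylinder(h = 415, r = 24);
  translate([241, 305, 0]) cylinder(h = 415, r = 24);
}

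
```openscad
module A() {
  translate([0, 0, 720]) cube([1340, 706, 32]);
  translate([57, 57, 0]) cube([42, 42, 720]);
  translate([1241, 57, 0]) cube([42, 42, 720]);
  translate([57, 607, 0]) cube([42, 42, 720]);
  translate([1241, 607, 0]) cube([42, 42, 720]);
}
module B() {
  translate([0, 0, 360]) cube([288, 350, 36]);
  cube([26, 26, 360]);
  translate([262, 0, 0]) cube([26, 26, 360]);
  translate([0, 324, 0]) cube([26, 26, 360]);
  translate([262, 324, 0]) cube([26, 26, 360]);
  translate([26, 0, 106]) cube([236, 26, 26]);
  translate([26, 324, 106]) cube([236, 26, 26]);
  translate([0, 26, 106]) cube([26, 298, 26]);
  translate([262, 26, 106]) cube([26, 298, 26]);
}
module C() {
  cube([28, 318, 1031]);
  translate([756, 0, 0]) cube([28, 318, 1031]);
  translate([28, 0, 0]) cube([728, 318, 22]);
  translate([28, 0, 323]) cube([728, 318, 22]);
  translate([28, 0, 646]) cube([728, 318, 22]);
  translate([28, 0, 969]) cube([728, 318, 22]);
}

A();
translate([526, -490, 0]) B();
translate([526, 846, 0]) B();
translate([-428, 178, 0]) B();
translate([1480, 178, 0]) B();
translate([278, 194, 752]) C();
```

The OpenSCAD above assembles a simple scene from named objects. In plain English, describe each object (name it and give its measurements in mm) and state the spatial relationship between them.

A is a table: top 1340 mm (x) × 706 mm (y), 32 mm thick, upper face at z = 752 mm, on four 42×42 mm square legs, each inset 57 mm from the nearest pair of top edges, running from z = 0 to the bottom of the top.

B is a simple wooden stool: a rectangular seat 288 mm (x) by 350 mm (y), 36 mm thick, top face at z = 396 mm, on four square legs, each 26×26 mm in cross-section. The legs rest on z = 0, each flush with a corner of the seat. Four stretchers, 26 mm wide and 26 mm tall, connect adjacent legs with their undersides at z = 106 mm, each running between the inner faces of the legs it joins and aligned with the legs' outer faces on the other axis.

C is a bookshelf 784 mm wide overall, 318 mm deep and 1031 mm tall. The two sides are 28 mm thick vertical panels. 4 horizontal shelves of 22 mm thickness span between the inner faces of the sides; the lowest shelf sits on the floor and shelves are stacked with a clear vertical gap of 301 mm between each pair.

Four stools sit around the table at the −y, +y, −x, +x sides. The bookshelf is on top of the table, centred.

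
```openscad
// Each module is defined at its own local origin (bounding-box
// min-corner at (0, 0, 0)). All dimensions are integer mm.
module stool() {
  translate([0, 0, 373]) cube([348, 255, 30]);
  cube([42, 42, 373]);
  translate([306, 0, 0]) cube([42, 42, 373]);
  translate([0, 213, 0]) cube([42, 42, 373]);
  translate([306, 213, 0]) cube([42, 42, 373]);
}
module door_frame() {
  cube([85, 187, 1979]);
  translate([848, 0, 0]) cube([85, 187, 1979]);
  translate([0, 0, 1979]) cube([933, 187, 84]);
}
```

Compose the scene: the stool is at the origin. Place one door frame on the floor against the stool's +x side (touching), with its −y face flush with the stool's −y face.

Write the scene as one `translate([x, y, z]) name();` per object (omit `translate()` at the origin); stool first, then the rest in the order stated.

stool();
translate([348, 0, 0]) door_frame();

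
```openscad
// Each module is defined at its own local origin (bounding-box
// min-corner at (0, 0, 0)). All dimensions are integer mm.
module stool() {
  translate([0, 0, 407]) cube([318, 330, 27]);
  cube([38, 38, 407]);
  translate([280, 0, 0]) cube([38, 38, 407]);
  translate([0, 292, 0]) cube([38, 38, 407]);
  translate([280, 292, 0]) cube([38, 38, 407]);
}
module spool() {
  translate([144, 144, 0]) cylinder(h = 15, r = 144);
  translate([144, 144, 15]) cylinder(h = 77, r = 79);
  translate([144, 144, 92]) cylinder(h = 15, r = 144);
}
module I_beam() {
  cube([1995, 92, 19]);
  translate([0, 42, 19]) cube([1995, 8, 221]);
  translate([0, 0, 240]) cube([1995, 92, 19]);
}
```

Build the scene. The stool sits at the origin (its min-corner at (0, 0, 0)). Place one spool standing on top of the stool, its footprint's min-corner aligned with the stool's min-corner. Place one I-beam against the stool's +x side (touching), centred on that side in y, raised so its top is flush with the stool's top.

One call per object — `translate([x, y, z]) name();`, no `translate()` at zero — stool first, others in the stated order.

stool();
translate([0, 0, 434]) spool();
translate([318, 119, 175]) I_beam();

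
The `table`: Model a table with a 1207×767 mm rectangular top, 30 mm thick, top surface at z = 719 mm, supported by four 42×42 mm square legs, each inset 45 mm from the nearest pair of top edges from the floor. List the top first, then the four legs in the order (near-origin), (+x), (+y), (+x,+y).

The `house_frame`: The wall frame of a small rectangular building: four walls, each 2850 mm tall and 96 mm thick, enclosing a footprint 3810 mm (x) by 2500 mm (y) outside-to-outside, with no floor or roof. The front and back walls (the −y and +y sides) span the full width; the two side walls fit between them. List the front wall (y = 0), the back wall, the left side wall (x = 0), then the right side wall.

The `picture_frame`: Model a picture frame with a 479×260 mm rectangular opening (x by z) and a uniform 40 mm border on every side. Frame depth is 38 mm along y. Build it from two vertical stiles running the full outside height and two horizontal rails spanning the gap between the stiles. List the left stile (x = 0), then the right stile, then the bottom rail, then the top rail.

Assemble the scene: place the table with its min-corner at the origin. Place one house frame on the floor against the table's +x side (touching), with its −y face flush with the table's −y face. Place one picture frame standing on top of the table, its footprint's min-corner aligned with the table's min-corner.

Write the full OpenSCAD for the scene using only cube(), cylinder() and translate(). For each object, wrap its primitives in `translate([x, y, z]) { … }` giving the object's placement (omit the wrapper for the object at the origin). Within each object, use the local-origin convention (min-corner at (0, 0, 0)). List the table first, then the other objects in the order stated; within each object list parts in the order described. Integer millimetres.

translate([0, 0, 689]) cube([1207, 767, 30]);
translate([45, 45, 0]) cube([42, 42, 689]);
translate([1120, 45, 0]) cube([42, 42, 689]);
translate([45, 680, 0]) cube([42, 42, 689]);
translate([1120, 680, 0]) cube([42, 42, 689]);
translate([1207, 0, 0]) {
  cube([3810, 96, 2850]);
  translate([0, 2404, 0]) cube([3810, 96, 2850]);
  translate([0, 96, 0]) cube([96, 2308, 2850]);
  translate([3714, 96, 0]) cube([96, 2308, 2850]);
}
translate([0, 0, 719]) {
  cube([40, 38, 340]);
  translate([519, 0, 0]) cube([40, 38, 340]);
  translate([40, 0, 0]) cube([479, 38, 40]);
  translate([40, 0, 300]) cube([479, 38, 40]);
}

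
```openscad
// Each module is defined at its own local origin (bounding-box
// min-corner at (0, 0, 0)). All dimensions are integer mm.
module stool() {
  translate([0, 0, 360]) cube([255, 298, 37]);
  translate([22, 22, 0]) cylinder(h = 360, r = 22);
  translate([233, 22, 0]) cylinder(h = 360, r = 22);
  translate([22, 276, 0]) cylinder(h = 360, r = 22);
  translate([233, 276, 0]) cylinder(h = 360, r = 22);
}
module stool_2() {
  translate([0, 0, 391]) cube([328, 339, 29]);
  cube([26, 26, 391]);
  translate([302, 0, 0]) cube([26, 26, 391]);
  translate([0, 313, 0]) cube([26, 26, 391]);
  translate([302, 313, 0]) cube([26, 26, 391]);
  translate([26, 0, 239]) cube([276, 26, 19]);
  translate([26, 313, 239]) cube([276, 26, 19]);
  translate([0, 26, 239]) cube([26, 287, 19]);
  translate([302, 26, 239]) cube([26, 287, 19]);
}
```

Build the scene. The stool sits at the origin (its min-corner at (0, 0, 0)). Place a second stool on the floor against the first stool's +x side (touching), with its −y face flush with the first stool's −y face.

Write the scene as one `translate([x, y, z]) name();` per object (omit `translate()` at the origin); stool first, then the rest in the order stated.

stool();
translate([255, 0, 0]) stool_2();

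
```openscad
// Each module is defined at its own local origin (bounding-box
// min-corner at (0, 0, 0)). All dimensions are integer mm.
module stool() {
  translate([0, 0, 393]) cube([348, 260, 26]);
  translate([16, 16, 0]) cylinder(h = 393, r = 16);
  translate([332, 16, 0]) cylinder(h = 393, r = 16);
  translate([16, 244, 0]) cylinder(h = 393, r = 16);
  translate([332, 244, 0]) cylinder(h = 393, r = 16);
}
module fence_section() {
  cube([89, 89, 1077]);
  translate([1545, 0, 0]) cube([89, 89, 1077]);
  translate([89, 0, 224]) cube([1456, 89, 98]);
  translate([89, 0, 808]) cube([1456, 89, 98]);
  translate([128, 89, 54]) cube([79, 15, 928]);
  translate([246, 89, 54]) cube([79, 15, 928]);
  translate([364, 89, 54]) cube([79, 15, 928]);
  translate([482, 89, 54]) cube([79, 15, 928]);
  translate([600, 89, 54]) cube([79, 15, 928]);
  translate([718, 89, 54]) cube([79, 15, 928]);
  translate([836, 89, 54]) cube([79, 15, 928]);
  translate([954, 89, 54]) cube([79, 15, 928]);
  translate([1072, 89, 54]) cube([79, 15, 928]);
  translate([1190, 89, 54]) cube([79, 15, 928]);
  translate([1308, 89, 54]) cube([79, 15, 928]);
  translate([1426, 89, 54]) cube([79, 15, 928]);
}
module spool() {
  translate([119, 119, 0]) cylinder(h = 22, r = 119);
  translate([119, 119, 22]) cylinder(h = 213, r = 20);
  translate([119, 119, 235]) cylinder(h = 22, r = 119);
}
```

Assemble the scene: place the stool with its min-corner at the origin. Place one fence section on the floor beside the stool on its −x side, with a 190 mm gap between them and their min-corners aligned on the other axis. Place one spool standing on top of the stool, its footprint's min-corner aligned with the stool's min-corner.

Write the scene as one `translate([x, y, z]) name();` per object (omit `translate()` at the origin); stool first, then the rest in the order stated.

stool();
translate([-1824, 0, 0]) fence_section();
translate([0, 0, 419]) spool();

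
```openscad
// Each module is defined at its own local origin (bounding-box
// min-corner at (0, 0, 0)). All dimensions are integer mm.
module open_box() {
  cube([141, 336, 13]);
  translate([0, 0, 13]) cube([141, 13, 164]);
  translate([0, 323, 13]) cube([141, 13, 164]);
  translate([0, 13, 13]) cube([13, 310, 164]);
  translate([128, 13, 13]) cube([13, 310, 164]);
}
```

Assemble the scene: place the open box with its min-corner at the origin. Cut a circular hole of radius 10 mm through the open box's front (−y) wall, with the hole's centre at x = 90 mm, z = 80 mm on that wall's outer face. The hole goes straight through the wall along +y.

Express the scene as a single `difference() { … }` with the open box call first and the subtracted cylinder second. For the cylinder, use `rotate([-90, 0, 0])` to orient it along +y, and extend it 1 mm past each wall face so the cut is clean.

difference() {
  open_box();
  translate([90, -1, 80]) rotate([-90, 0, 0]) cylinder(h = 15, r = 10);
}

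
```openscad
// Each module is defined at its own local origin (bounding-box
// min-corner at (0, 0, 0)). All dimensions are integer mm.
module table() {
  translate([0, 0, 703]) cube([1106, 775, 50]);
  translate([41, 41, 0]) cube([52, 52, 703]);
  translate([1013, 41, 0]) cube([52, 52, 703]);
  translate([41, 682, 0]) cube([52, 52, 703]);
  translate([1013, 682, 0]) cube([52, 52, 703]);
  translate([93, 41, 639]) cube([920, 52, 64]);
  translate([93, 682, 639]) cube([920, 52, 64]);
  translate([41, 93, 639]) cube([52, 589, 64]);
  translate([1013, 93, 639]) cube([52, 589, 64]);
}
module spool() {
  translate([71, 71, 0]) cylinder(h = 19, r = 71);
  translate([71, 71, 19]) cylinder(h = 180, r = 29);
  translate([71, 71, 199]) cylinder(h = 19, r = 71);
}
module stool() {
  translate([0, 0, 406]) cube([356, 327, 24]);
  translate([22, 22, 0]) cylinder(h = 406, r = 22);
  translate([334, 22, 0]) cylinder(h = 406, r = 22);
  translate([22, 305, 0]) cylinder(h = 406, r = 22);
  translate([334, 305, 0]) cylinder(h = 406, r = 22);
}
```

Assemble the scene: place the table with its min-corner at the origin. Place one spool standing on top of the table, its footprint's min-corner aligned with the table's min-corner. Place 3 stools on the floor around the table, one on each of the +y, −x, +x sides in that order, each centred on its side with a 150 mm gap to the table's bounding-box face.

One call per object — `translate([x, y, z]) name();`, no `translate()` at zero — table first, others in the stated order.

table();
translate([0, 0, 753]) spool();
translate([375, 925, 0]) stool();
translate([-506, 224, 0]) stool();
translate([1256, 224, 0]) stool();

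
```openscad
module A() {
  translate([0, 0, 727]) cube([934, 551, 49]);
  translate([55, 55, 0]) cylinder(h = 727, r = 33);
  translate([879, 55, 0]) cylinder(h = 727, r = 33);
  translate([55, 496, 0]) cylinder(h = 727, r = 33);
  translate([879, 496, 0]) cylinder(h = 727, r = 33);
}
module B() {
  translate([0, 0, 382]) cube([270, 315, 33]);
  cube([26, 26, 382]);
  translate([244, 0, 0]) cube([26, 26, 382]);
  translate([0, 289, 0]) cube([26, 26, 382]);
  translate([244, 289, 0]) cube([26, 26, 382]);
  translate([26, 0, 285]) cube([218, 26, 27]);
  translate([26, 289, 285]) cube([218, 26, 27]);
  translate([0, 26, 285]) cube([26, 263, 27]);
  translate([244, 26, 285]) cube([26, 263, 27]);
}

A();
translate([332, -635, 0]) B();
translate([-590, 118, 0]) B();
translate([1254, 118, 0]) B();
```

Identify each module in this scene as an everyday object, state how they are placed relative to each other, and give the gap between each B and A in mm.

A is a table. B is a stool. Three stools sit around the table at the −y, −x, +x sides. The gap between each stool and the table is 320 mm.

Each stool's nearest face is 320 mm from the table's bounding box.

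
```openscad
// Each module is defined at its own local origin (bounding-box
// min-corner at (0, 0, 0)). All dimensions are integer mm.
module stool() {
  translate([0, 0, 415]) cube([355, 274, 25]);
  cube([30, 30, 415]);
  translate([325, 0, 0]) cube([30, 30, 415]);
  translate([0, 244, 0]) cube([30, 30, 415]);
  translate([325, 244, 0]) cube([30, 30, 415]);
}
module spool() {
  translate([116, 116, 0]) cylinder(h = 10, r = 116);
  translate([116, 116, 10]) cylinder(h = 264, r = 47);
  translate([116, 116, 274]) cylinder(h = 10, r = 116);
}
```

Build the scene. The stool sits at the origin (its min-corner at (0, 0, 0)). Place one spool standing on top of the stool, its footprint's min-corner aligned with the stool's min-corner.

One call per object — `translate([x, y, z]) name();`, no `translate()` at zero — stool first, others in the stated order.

stool();
translate([0, 0, 440]) spool();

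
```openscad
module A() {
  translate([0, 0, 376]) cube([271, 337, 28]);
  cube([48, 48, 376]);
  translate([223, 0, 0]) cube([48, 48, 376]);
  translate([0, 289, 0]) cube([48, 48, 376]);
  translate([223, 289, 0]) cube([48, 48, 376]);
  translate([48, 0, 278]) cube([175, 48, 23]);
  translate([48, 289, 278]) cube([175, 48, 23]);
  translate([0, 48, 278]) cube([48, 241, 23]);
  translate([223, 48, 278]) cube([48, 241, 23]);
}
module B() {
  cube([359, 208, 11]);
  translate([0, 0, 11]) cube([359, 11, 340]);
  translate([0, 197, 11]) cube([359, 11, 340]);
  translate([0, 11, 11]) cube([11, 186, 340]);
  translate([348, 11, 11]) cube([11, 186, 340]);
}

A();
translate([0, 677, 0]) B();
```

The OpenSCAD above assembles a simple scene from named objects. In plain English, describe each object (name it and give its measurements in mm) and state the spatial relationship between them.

A is a simple wooden stool: a rectangular seat 271 mm (x) by 337 mm (y), 28 mm thick, top face at z = 404 mm, on four square legs, each 48×48 mm in cross-section. The legs rest on z = 0, each flush with a corner of the seat. Four stretchers, 48 mm wide and 23 mm tall, connect adjacent legs with their undersides at z = 278 mm, each running between the inner faces of the legs it joins and aligned with the legs' outer faces on the other axis.

B is an open storage box with external size 359×208×351 mm and wall thickness 11 mm (the base is also 11 mm thick). The base covers the whole footprint; the four walls stand on the base, with the y-facing walls full-width and the x-facing walls fitting between their inner faces.

The open box is on the floor beside the stool on its +y side.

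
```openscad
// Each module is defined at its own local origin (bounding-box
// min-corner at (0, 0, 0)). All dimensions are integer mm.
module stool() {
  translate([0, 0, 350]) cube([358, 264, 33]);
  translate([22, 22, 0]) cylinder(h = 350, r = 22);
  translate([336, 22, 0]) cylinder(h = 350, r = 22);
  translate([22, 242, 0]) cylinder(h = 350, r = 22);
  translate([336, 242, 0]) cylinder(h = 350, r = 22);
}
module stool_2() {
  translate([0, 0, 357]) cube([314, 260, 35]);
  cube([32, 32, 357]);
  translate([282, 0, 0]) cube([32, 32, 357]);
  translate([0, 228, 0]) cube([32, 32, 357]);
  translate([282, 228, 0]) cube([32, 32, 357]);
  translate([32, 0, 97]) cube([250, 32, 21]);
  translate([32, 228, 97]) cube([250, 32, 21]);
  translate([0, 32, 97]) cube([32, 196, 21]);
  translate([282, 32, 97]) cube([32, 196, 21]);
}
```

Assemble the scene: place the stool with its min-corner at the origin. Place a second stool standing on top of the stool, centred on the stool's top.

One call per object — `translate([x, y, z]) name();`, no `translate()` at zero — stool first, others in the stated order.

stool();
translate([22, 2, 383]) stool_2();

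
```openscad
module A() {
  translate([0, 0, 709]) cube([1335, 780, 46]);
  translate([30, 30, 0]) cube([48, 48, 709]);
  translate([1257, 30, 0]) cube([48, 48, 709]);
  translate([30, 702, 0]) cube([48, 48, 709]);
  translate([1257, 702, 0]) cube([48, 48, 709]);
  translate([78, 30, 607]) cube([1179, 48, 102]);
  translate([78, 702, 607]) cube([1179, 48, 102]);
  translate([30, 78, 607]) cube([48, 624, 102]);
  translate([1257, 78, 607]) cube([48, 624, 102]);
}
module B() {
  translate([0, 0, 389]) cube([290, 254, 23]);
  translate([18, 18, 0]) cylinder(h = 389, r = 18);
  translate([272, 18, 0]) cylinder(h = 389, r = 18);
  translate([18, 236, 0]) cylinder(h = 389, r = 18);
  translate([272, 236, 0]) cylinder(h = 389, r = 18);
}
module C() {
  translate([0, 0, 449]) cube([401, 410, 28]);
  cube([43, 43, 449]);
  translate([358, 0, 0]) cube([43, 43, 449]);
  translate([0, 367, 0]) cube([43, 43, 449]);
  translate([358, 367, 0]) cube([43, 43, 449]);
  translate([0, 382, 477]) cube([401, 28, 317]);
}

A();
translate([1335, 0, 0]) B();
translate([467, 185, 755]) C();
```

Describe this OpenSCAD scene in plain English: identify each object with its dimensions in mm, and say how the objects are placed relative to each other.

A is a table: top 1335 mm (x) × 780 mm (y), 46 mm thick, upper face at z = 755 mm, on four 48×48 mm square legs, each inset 30 mm from the nearest pair of top edges, running from z = 0 to the bottom of the top. Four apron rails, 48 mm thick and 102 mm tall, run between adjacent legs with their top edges flush with the underside of the top and their outer faces flush with the legs' outer faces.

B is a four-legged stool. The seat is a 290×254×23 mm slab whose top surface is at z = 412 mm; four round legs, each 36 mm in diameter, run from the floor (z = 0) to the underside of the seat, each leg's axis is inset half a diameter from the nearest pair of seat edges (so the leg's bounding box is flush with the corner).

C is a chair. The seat is a 401×410×28 mm slab with its top at z = 477 mm, on four 43×43 mm corner legs (flush with the seat edges, standing on z = 0). A flat backrest 28 mm thick, 317 mm tall, spans the full seat width and rises from the seat top along its +y edge, rear face flush with the rear of the seat.

The stool is against the table's +x side, with their −y faces flush. The chair is on top of the table, centred.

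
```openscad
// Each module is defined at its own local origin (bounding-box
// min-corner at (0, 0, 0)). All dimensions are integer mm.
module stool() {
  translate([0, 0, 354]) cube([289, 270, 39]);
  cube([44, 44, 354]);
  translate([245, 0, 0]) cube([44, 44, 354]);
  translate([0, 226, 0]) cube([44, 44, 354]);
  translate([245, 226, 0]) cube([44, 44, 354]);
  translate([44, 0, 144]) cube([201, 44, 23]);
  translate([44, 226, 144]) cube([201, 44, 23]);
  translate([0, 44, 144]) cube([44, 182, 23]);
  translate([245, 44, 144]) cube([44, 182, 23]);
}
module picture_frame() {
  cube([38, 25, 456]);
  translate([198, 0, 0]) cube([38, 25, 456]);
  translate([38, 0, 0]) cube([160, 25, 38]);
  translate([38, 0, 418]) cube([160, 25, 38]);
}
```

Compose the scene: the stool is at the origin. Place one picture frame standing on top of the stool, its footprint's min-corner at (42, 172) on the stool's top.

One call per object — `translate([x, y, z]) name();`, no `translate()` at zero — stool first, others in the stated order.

stool();
translate([42, 172, 393]) picture_frame();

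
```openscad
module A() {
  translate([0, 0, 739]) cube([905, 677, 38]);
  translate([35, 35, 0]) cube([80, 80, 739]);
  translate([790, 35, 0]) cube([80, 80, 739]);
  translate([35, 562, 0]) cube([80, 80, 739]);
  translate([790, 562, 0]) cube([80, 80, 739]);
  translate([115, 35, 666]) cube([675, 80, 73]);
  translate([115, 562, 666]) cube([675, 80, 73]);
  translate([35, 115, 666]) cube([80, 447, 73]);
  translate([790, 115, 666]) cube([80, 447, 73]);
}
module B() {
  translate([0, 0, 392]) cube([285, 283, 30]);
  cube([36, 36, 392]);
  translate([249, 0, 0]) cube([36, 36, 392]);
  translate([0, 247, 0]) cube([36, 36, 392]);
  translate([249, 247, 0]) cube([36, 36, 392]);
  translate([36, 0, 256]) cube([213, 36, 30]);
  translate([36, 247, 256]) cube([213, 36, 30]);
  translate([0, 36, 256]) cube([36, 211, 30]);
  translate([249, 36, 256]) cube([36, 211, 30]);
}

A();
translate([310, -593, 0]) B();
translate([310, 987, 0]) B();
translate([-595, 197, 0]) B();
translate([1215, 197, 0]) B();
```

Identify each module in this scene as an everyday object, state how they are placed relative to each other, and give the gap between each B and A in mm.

Each stool's nearest face is 310 mm from the table's bounding box.

A is a table. B is a stool. Four stools sit around the table at the −y, +y, −x, +x sides. The gap between each stool and the table is 310 mm.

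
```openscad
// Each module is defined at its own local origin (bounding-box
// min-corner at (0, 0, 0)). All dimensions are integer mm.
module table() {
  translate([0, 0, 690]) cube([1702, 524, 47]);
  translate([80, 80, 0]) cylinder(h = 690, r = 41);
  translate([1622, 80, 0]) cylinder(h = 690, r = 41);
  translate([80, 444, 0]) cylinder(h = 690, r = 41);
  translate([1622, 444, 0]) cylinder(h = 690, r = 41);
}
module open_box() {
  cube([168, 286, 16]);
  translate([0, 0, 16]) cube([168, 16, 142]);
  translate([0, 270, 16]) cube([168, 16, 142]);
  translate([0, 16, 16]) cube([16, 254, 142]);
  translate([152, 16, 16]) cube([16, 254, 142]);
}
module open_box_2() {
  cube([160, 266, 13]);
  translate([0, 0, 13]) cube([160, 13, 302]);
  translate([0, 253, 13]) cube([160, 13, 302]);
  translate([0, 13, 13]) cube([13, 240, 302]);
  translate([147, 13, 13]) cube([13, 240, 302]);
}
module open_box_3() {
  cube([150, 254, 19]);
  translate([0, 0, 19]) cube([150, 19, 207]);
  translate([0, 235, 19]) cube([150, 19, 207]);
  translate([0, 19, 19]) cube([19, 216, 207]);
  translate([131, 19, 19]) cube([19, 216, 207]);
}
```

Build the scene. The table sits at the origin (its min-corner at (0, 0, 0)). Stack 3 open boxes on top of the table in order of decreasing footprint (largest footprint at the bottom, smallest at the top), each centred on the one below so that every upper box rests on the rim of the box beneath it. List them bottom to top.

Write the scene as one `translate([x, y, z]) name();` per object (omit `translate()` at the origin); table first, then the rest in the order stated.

table();
translate([767, 119, 737]) open_box();
translate([771, 129, 895]) open_box_2();
translate([776, 135, 1210]) open_box_3();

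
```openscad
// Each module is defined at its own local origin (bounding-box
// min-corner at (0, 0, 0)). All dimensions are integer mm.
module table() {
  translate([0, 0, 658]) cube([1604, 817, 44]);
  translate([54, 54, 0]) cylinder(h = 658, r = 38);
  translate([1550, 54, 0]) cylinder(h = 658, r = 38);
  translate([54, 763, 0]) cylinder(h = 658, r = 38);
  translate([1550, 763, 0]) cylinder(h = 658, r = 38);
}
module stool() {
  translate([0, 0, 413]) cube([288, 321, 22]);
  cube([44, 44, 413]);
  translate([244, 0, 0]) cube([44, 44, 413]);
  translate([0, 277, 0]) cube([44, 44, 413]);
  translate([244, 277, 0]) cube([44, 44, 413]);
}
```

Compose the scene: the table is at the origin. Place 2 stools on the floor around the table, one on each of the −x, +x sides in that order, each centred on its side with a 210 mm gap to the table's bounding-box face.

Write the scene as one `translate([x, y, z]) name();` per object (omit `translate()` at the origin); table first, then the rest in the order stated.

table();
translate([-498, 248, 0]) stool();
translate([1814, 248, 0]) stool();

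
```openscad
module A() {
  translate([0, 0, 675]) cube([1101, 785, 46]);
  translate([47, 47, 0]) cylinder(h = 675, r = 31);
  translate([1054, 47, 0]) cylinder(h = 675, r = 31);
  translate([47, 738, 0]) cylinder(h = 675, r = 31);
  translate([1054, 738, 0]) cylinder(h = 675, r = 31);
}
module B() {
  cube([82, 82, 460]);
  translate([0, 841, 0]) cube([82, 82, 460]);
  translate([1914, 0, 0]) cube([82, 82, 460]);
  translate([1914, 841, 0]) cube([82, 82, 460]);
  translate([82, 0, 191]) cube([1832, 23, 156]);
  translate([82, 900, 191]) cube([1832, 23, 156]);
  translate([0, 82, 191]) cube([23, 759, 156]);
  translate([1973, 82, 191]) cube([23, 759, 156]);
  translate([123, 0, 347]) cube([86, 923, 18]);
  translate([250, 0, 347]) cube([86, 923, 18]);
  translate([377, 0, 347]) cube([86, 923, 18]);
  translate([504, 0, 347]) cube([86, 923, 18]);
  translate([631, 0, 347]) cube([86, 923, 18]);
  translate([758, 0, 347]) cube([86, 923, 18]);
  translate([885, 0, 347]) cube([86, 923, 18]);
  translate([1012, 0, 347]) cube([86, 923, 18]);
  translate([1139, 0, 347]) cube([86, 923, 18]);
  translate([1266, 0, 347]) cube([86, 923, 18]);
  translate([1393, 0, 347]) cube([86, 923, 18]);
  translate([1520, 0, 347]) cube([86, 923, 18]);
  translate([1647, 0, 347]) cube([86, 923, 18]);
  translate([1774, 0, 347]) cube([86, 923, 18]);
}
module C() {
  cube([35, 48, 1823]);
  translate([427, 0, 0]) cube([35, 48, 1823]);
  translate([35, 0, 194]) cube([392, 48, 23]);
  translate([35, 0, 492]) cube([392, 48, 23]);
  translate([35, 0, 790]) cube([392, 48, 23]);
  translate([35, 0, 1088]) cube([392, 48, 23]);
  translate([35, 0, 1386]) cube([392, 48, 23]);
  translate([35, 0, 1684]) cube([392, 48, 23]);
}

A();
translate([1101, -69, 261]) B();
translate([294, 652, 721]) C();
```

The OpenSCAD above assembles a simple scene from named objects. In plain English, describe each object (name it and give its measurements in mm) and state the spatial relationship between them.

A is a table: top 1101 mm (x) × 785 mm (y), 46 mm thick, upper face at z = 721 mm, on four round legs of 62 mm diameter, each leg's bounding box inset 16 mm from the nearest pair of top edges, running from z = 0 to the bottom of the top.

B is a bed frame 1996 mm long (x) by 923 mm wide (y). Four 82×82 mm corner posts, 460 mm tall, at the corners of the footprint. Four rails of 23 mm thickness and 156 mm height run between adjacent posts with their undersides at z = 191 mm, their outer faces flush with the outside of the frame (the two x-running rails run between the posts' inner faces; the two y-running rails run between the posts' inner faces). 14 slats, each 86 mm wide (x) and 18 mm thick, lie across the top of the two x-running rails, running the full 923 mm width of the frame in y; the slats are evenly spaced along x between the inner faces of the end posts with equal gaps (rounded down to the nearest mm) at the −x end and between each pair — any rounding remainder accumulates at the +x end.

C is a wooden ladder with two side rails of 35×48 mm section and 1823 mm height, set 462 mm apart overall. Between them run 6 rectangular rungs (48 mm deep, 23 mm thick), front faces flush with the rails' −y face. The bottom of the first rung is 194 mm above the floor and each subsequent rung is 298 mm higher than the one below.

The bed frame is beside the table with their tops flush at z = 721. The ladder is on top of the table.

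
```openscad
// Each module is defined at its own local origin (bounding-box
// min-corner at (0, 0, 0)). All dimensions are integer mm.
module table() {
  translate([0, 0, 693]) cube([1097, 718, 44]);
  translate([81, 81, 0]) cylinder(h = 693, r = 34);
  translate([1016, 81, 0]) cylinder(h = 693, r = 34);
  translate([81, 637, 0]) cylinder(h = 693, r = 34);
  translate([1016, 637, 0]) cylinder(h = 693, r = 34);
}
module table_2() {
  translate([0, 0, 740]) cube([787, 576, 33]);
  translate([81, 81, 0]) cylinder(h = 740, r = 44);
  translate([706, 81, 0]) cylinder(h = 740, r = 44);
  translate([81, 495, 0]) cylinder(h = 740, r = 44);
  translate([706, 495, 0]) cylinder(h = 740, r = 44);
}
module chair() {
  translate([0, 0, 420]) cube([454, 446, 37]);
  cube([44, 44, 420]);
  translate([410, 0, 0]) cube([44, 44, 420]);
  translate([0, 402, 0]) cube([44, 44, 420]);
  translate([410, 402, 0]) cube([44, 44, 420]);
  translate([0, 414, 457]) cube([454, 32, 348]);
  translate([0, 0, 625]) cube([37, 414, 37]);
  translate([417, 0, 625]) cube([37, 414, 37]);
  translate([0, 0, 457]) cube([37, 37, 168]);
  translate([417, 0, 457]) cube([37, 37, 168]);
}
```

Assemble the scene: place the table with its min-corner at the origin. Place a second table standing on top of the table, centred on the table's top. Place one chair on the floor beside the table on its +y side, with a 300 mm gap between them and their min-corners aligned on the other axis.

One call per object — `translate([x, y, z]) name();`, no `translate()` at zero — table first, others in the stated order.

table();
translate([155, 71, 737]) table_2();
translate([0, 1018, 0]) chair();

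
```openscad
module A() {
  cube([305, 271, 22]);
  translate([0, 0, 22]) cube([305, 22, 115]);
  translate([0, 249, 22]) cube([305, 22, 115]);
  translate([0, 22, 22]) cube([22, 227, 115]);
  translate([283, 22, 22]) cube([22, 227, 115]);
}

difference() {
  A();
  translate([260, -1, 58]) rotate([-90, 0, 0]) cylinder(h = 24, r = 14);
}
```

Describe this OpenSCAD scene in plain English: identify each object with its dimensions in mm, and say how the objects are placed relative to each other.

A is an open-topped rectangular box: outside dimensions 305×271×137 mm, with a uniform wall and base thickness of 22 mm. The base is a full 305×271 slab on the floor; four walls sit on top of the base. The front and back walls (the −y and +y sides) span the full width; the two side walls fit between them.

The open box has a circular hole of radius 14 mm through its front wall, centred at (x = 260, z = 58).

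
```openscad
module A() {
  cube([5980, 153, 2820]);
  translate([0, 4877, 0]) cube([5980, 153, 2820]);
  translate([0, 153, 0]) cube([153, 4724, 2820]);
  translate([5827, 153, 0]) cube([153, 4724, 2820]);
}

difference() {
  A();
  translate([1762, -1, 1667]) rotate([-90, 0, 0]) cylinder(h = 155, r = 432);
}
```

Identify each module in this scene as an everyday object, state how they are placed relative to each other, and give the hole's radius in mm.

A is a house frame. The house frame has a circular hole through its front wall. The hole's radius is 432 mm.

The subtracted cylinder has r = 432 mm.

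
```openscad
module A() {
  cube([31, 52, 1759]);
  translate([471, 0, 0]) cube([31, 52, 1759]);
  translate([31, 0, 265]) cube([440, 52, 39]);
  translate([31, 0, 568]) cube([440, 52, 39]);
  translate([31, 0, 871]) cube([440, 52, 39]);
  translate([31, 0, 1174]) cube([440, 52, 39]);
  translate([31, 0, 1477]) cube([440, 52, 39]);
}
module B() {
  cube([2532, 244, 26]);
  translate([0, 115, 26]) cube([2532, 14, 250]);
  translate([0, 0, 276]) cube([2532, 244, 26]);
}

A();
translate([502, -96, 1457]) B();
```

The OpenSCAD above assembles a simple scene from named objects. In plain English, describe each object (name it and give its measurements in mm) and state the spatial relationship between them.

A is a wooden ladder with two side rails of 31×52 mm section and 1759 mm height, set 502 mm apart overall. Between them run 5 rectangular rungs (52 mm deep, 39 mm thick), front faces flush with the rails' −y face. The bottom of the first rung is 265 mm above the floor and each subsequent rung is 303 mm higher than the one below.

B is an I-beam lying along x, 2532 mm long. Overall section height 302 mm. Two flanges 244 mm wide (y) and 26 mm thick, one on the floor and one at the top; a web 14 mm thick runs between them, centred on the flange width.

The I-beam is beside the ladder with their tops flush at z = 1759.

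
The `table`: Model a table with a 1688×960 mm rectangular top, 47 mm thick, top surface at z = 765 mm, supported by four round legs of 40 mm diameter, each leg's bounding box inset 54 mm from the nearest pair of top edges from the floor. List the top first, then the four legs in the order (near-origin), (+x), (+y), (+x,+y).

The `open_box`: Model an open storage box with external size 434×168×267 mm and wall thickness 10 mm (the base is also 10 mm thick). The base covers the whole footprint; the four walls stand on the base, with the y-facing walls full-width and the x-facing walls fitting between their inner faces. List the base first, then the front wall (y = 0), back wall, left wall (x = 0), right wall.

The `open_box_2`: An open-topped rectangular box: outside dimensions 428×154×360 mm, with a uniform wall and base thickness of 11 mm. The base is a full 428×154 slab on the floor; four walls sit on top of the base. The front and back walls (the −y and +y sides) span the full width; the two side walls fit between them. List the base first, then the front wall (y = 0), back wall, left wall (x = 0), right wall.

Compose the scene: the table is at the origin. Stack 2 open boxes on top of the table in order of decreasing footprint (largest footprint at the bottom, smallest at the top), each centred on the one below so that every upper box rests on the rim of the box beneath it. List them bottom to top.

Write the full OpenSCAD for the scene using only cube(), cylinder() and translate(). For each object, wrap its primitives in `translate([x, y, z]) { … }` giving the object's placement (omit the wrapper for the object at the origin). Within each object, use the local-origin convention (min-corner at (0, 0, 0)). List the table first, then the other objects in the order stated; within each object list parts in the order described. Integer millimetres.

translate([0, 0, 718]) cube([1688, 960, 47]);
translate([74, 74, 0]) cylinder(h = 718, r = 20);
translate([1614, 74, 0]) cylinder(h = 718, r = 20);
translate([74, 886, 0]) cylinder(h = 718, r = 20);
translate([1614, 886, 0]) cylinder(h = 718, r = 20);
translate([627, 396, 765]) {
  cube([434, 168, 10]);
  translate([0, 0, 10]) cube([434, 10, 257]);
  translate([0, 158, 10]) cube([434, 10, 257]);
  translate([0, 10, 10]) cube([10, 148, 257]);
  translate([424, 10, 10]) cube([10, 148, 257]);
}
translate([630, 403, 1032]) {
  cube([428, 154, 11]);
  translate([0, 0, 11]) cube([428, 11, 349]);
  translate([0, 143, 11]) cube([428, 11, 349]);
  translate([0, 11, 11]) cube([11, 132, 349]);
  translate([417, 11, 11]) cube([11, 132, 349]);
}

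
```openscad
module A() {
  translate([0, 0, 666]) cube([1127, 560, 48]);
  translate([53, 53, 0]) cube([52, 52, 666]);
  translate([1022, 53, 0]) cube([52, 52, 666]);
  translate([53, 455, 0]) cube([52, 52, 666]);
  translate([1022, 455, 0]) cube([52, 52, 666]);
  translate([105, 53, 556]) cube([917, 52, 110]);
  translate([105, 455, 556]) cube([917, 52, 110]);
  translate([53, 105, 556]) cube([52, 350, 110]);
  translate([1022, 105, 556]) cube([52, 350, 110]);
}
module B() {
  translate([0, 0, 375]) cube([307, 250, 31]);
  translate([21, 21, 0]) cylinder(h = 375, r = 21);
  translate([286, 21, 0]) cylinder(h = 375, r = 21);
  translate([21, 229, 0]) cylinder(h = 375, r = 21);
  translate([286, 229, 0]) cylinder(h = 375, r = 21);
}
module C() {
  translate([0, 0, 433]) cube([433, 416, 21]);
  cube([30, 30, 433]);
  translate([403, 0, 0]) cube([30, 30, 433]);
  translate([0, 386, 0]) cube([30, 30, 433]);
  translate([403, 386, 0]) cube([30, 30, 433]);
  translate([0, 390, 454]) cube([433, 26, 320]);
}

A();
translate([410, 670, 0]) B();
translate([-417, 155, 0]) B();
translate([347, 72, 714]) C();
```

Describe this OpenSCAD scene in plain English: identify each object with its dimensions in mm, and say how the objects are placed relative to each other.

A is a rectangular dining table. The top is 1127×560×48 mm with its upper surface at z = 714 mm. It stands on four 52×52 mm square legs, each inset 53 mm from the nearest pair of top edges, running from the floor to the underside of the top. Four apron rails, 52 mm thick and 110 mm tall, run between adjacent legs with their top edges flush with the underside of the top and their outer faces flush with the legs' outer faces.

B is a four-legged stool. The seat is a 307×250×31 mm slab whose top surface is at z = 406 mm; four round legs, each 42 mm in diameter, run from the floor (z = 0) to the underside of the seat, each leg's axis is inset half a diameter from the nearest pair of seat edges (so the leg's bounding box is flush with the corner).

C is a chair: 433×416 mm seat, 21 mm thick, top at z = 454 mm, on four 30 mm square corner legs flush with the seat edges. A 26 mm thick backrest slab spans the full seat width, extending 320 mm above the seat top, its back face flush with the seat's +y edge.

Two stools sit around the table at the +y, −x sides. The chair is on top of the table, centred.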